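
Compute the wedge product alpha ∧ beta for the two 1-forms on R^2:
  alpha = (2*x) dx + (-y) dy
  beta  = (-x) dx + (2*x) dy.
alpha ∧ beta = (x*(4*x - y)) dx ∧ dy

Distribute the wedge, using dx_i ∧ dx_j = -dx_j ∧ dx_i and dx_i ∧ dx_i = 0. For each pair (i, j) with i < j, the coefficient of dx_i ∧ dx_j in alpha ∧ beta is (alpha_i * beta_j - alpha_j * beta_i). Collecting: alpha ∧ beta = (x*(4*x - y)) dx ∧ dy.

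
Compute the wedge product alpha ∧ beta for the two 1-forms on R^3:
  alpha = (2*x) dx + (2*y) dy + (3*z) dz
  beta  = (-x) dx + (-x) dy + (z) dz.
alpha ∧ beta = (2*x*(-x + y)) dx ∧ dy + (5*x*z) dx ∧ dz + (z*(3*x + 2*y)) dy ∧ dz

Distribute the wedge, using dx_i ∧ dx_j = -dx_j ∧ dx_i and dx_i ∧ dx_i = 0. For each pair (i, j) with i < j, the coefficient of dx_i ∧ dx_j in alpha ∧ beta is (alpha_i * beta_j - alpha_j * beta_i). Collecting: alpha ∧ beta = (2*x*(-x + y)) dx ∧ dy + (5*x*z) dx ∧ dz + (z*(3*x + 2*y)) dy ∧ dz.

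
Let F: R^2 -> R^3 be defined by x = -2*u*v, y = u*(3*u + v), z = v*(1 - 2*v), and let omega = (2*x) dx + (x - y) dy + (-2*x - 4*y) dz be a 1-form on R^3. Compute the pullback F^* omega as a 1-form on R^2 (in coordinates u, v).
F^* omega = (u*(-18*u^2 - 21*u*v + 5*v^2)) du + (u^2*(-3*u + 53*v - 12)) dv

Using F^*(f dg) = (f ∘ F) d(g ∘ F), substitute each coordinate x_i by F_i(u, v) in f_i, and replace dx_i by d F_i = (∂F_i/∂u) du + (∂F_i/∂v) dv.
  For the x component: f_1(F) = -4*u*v; d F_1 = (-2*v) du + (-2*u) dv
  For the y component: f_2(F) = 3*u*(-u - v); d F_2 = (6*u + v) du + (u) dv
  For the z component: f_3(F) = -12*u^2; d F_3 = (0) du + (1 - 4*v) dv
Combining and collecting du, dv coefficients:
  coeff of du: u*(-18*u^2 - 21*u*v + 5*v^2)
  coeff of dv: u^2*(-3*u + 53*v - 12)
F^* omega = (u*(-18*u^2 - 21*u*v + 5*v^2)) du + (u^2*(-3*u + 53*v - 12)) dv.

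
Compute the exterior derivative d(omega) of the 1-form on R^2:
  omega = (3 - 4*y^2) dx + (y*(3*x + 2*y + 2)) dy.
d(omega) = (11*y) dx ∧ dy

For a 1-form omega = sum_i f_i dx_i, the exterior derivative is
  d(omega) = sum_{i < j} (∂f_j/∂x_i - ∂f_i/∂x_j) dx_i ∧ dx_j.
  coefficient of dx ∧ dy: ∂f_2/∂x - ∂f_1/∂y = ∂(y*(3*x + 2*y + 2))/∂x - ∂(3 - 4*y^2)/∂y = 11*y
Assembling: d(omega) = (11*y) dx ∧ dy.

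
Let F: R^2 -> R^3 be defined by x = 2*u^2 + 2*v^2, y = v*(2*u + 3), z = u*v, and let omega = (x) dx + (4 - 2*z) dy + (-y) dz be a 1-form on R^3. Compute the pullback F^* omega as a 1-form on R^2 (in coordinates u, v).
F^* omega = (8*u^3 + 2*u*v^2 - 3*v^2 + 8*v) du + (2*u^2*v - 9*u*v + 8*u + 8*v^3 + 12) dv

Using F^*(f dg) = (f ∘ F) d(g ∘ F), substitute each coordinate x_i by F_i(u, v) in f_i, and replace dx_i by d F_i = (∂F_i/∂u) du + (∂F_i/∂v) dv.
  For the x component: f_1(F) = 2*u^2 + 2*v^2; d F_1 = (4*u) du + (4*v) dv
  For the y component: f_2(F) = -2*u*v + 4; d F_2 = (2*v) du + (2*u + 3) dv
  For the z component: f_3(F) = v*(-2*u - 3); d F_3 = (v) du + (u) dv
Combining and collecting du, dv coefficients:
  coeff of du: 8*u^3 + 2*u*v^2 - 3*v^2 + 8*v
  coeff of dv: 2*u^2*v - 9*u*v + 8*u + 8*v^3 + 12
F^* omega = (8*u^3 + 2*u*v^2 - 3*v^2 + 8*v) du + (2*u^2*v - 9*u*v + 8*u + 8*v^3 + 12) dv.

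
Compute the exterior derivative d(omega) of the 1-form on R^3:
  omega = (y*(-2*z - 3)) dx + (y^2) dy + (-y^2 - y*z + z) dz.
d(omega) = (2*z + 3) dx ∧ dy + (2*y) dx ∧ dz + (-2*y - z) dy ∧ dz

For a 1-form omega = sum_i f_i dx_i, the exterior derivative is
  d(omega) = sum_{i < j} (∂f_j/∂x_i - ∂f_i/∂x_j) dx_i ∧ dx_j.
  coefficient of dx ∧ dy: ∂f_2/∂x - ∂f_1/∂y = ∂(y^2)/∂x - ∂(y*(-2*z - 3))/∂y = 2*z + 3
  coefficient of dx ∧ dz: ∂f_3/∂x - ∂f_1/∂z = ∂(-y^2 - y*z + z)/∂x - ∂(y*(-2*z - 3))/∂z = 2*y
  coefficient of dy ∧ dz: ∂f_3/∂y - ∂f_2/∂z = ∂(-y^2 - y*z + z)/∂y - ∂(y^2)/∂z = -2*y - z
Assembling: d(omega) = (2*z + 3) dx ∧ dy + (2*y) dx ∧ dz + (-2*y - z) dy ∧ dz.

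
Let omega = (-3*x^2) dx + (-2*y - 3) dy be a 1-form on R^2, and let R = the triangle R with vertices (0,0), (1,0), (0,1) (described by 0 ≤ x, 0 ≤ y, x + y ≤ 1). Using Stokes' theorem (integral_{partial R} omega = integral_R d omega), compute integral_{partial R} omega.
integral_(partial R) omega = 0

Stokes: integral_partial_R omega = integral_R d omega with d omega = (∂Q/∂x - ∂P/∂y) dx ∧ dy.
  ∂Q/∂x = 0
  ∂P/∂y = 0
  integrand = ∂Q/∂x - ∂P/∂y = 0.
Integrating over R: integral_0^1 integral_0^{1-x} (0) dy dx = 0.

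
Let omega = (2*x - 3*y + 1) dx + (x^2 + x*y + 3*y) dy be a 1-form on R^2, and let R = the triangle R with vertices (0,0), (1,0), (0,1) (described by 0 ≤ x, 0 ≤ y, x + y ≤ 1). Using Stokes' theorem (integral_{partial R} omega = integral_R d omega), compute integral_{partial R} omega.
integral_(partial R) omega = 2

Stokes: integral_partial_R omega = integral_R d omega with d omega = (∂Q/∂x - ∂P/∂y) dx ∧ dy.
  ∂Q/∂x = 2*x + y
  ∂P/∂y = -3
  integrand = ∂Q/∂x - ∂P/∂y = 2*x + y + 3.
Integrating over R: integral_0^1 integral_0^{1-x} (2*x + y + 3) dy dx = 2.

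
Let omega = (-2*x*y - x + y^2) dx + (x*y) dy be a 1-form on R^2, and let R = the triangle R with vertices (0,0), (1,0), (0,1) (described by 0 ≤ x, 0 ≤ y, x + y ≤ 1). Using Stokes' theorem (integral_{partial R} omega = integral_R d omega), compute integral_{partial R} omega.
integral_(partial R) omega = 1/6

Stokes: integral_partial_R omega = integral_R d omega with d omega = (∂Q/∂x - ∂P/∂y) dx ∧ dy.
  ∂Q/∂x = y
  ∂P/∂y = -2*x + 2*y
  integrand = ∂Q/∂x - ∂P/∂y = 2*x - y.
Integrating over R: integral_0^1 integral_0^{1-x} (2*x - y) dy dx = 1/6.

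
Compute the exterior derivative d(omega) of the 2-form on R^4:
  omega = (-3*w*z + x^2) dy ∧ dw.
d(omega) = (2*x) dx ∧ dy ∧ dw + (3*w) dy ∧ dz ∧ dw

For a 2-form omega = sum_{i<j} g_{ij} dx_i ∧ dx_j, the exterior derivative is
  d(omega) = sum_{i<j} d(g_{ij}) ∧ dx_i ∧ dx_j = sum_{i<j, k} (∂g_{ij}/∂x_k) dx_k ∧ dx_i ∧ dx_j.
Expand each term, using dx_k ∧ dx_i ∧ dx_j = sgn(permutation) dx_{(a)} ∧ dx_{(b)} ∧ dx_{(c)} with (a < b < c) sorted:
  d(-3*w*z + x^2) includes (∂/∂x)(-3*w*z + x^2) dx = (2*x) dx, which multiplied by dy ∧ dw gives (2*x) dx ∧ dy ∧ dw
  d(-3*w*z + x^2) includes (∂/∂z)(-3*w*z + x^2) dz = (-3*w) dz, which multiplied by dy ∧ dw gives (3*w) dy ∧ dz ∧ dw
Collecting like 3-forms: d(omega) = (2*x) dx ∧ dy ∧ dw + (3*w) dy ∧ dz ∧ dw.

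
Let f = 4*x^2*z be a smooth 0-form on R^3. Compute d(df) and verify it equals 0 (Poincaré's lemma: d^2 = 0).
d(df) = 0

Step 1: df = sum_i (∂f/∂x_i) dx_i = (8*x*z) dx + (0) dy + (4*x^2) dz.
Step 2: Apply d again. Using the 1-form formula, the coefficient of dx ∧ dy in d(df) is ∂^2 f/∂x ∂y - ∂^2 f/∂y ∂x = (0) - (0) = 0 (equality of mixed partials for smooth f).
Similarly for dx ∧ dz and dy ∧ dz — all coefficients vanish. So d(df) = 0.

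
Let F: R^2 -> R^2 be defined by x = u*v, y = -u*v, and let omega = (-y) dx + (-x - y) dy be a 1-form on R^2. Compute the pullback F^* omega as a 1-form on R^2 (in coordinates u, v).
F^* omega = (u*v^2) du + (u^2*v) dv

Using F^*(f dg) = (f ∘ F) d(g ∘ F), substitute each coordinate x_i by F_i(u, v) in f_i, and replace dx_i by d F_i = (∂F_i/∂u) du + (∂F_i/∂v) dv.
  For the x component: f_1(F) = u*v; d F_1 = (v) du + (u) dv
  For the y component: f_2(F) = 0; d F_2 = (-v) du + (-u) dv
Combining and collecting du, dv coefficients:
  coeff of du: u*v^2
  coeff of dv: u^2*v
F^* omega = (u*v^2) du + (u^2*v) dv.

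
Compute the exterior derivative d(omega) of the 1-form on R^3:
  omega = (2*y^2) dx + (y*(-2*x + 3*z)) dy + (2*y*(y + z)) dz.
d(omega) = (-6*y) dx ∧ dy + (y + 2*z) dy ∧ dz

For a 1-form omega = sum_i f_i dx_i, the exterior derivative is
  d(omega) = sum_{i < j} (∂f_j/∂x_i - ∂f_i/∂x_j) dx_i ∧ dx_j.
  coefficient of dx ∧ dy: ∂f_2/∂x - ∂f_1/∂y = ∂(y*(-2*x + 3*z))/∂x - ∂(2*y^2)/∂y = -6*y
  coefficient of dy ∧ dz: ∂f_3/∂y - ∂f_2/∂z = ∂(2*y*(y + z))/∂y - ∂(y*(-2*x + 3*z))/∂z = y + 2*z
Assembling: d(omega) = (-6*y) dx ∧ dy + (y + 2*z) dy ∧ dz.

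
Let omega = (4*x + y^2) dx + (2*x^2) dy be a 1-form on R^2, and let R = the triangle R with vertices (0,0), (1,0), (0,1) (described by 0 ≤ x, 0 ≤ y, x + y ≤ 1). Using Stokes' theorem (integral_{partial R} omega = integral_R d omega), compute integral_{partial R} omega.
integral_(partial R) omega = 1/3

Stokes: integral_partial_R omega = integral_R d omega with d omega = (∂Q/∂x - ∂P/∂y) dx ∧ dy.
  ∂Q/∂x = 4*x
  ∂P/∂y = 2*y
  integrand = ∂Q/∂x - ∂P/∂y = 4*x - 2*y.
Integrating over R: integral_0^1 integral_0^{1-x} (4*x - 2*y) dy dx = 1/3.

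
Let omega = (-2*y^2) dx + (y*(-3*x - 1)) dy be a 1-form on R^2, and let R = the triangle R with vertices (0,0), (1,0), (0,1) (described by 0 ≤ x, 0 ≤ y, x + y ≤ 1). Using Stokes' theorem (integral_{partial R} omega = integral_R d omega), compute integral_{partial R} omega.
integral_(partial R) omega = 1/6

Stokes: integral_partial_R omega = integral_R d omega with d omega = (∂Q/∂x - ∂P/∂y) dx ∧ dy.
  ∂Q/∂x = -3*y
  ∂P/∂y = -4*y
  integrand = ∂Q/∂x - ∂P/∂y = y.
Integrating over R: integral_0^1 integral_0^{1-x} (y) dy dx = 1/6.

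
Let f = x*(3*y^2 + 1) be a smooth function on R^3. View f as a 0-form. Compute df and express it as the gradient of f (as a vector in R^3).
df = (3*y^2 + 1) dx + (6*x*y) dy + (0) dz; grad f = (3*y^2 + 1, 6*x*y, 0)

For a 0-form f, d f = (∂f/∂x) dx + (∂f/∂y) dy + (∂f/∂z) dz. The components of the vector representation are exactly the entries of grad f in Cartesian coordinates:
  ∂f/∂x = 3*y^2 + 1
  ∂f/∂y = 6*x*y
  ∂f/∂z = 0.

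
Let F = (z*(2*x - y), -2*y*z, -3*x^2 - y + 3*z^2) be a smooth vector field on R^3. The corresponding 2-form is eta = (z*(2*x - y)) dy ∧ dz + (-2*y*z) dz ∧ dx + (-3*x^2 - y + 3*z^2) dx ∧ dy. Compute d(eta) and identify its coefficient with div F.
d(eta) = (6*z) dx ∧ dy ∧ dz; div F = 6*z

For a 2-form in R^3 of the form above, applying d gives a 3-form with coefficient ∂P/∂x + ∂Q/∂y + ∂R/∂z:
  ∂P/∂x = 2*z
  ∂Q/∂y = -2*z
  ∂R/∂z = 6*z
Sum = 6*z, which is exactly div F.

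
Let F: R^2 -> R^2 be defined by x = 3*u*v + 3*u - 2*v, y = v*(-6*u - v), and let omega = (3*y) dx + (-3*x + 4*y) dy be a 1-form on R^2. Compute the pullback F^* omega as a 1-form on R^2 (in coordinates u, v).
F^* omega = (v^2*(144*u + 15*v - 45)) du + (144*u^2*v + 54*u^2 + 81*u*v^2 + 18*u*v + 8*v^3 - 6*v^2) dv

Using F^*(f dg) = (f ∘ F) d(g ∘ F), substitute each coordinate x_i by F_i(u, v) in f_i, and replace dx_i by d F_i = (∂F_i/∂u) du + (∂F_i/∂v) dv.
  For the x component: f_1(F) = 3*v*(-6*u - v); d F_1 = (3*v + 3) du + (3*u - 2) dv
  For the y component: f_2(F) = -33*u*v - 9*u - 4*v^2 + 6*v; d F_2 = (-6*v) du + (-6*u - 2*v) dv
Combining and collecting du, dv coefficients:
  coeff of du: v^2*(144*u + 15*v - 45)
  coeff of dv: 144*u^2*v + 54*u^2 + 81*u*v^2 + 18*u*v + 8*v^3 - 6*v^2
F^* omega = (v^2*(144*u + 15*v - 45)) du + (144*u^2*v + 54*u^2 + 81*u*v^2 + 18*u*v + 8*v^3 - 6*v^2) dv.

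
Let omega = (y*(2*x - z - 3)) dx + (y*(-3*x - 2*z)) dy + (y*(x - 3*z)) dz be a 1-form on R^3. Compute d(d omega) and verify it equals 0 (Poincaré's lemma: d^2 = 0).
d(d omega) = 0

Step 1: d omega = sum_{i<j} (∂f_j/∂x_i - ∂f_i/∂x_j) dx_i ∧ dx_j:
  coeff of dx ∧ dy: -2*x - 3*y + z + 3
  coeff of dx ∧ dz: 2*y
  coeff of dy ∧ dz: x + 2*y - 3*z
Step 2: Apply d again to each 2-form coefficient. The only possible 3-form in R^3 is dx ∧ dy ∧ dz, with coefficient
  ∂(coeff of dy∧dz)/∂x - ∂(coeff of dx∧dz)/∂y + ∂(coeff of dx∧dy)/∂z
  = ∂/∂x (x + 2*y - 3*z) - ∂/∂y (2*y) + ∂/∂z (-2*x - 3*y + z + 3).
Each of these terms simplifies to sums of mixed partials that cancel in pairs. The result is 0 (by equality of mixed partials for smooth functions — Schwarz / Clairaut).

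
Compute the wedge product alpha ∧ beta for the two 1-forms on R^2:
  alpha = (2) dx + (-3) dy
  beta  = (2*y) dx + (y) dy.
alpha ∧ beta = (8*y) dx ∧ dy

Distribute the wedge, using dx_i ∧ dx_j = -dx_j ∧ dx_i and dx_i ∧ dx_i = 0. For each pair (i, j) with i < j, the coefficient of dx_i ∧ dx_j in alpha ∧ beta is (alpha_i * beta_j - alpha_j * beta_i). Collecting: alpha ∧ beta = (8*y) dx ∧ dy.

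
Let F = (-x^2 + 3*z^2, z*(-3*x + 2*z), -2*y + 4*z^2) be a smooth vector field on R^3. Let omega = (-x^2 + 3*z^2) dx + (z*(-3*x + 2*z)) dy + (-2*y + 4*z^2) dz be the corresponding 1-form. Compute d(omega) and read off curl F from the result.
d(omega) = (3*x - 4*z - 2) dy ∧ dz + (6*z) dz ∧ dx + (-3*z) dx ∧ dy; curl F = (3*x - 4*z - 2, 6*z, -3*z)

d omega = sum_{i<j} (∂f_j/∂x_i - ∂f_i/∂x_j) dx_i ∧ dx_j. Under the identification (dy ∧ dz, dz ∧ dx, dx ∧ dy) ↔ (e_x, e_y, e_z), the coefficients are exactly the components of curl F. Compute:
  ∂R/∂y - ∂Q/∂z = (-2) - (-3*x + 4*z) = 3*x - 4*z - 2
  ∂P/∂z - ∂R/∂x = (6*z) - (0) = 6*z
  ∂Q/∂x - ∂P/∂y = (-3*z) - (0) = -3*z.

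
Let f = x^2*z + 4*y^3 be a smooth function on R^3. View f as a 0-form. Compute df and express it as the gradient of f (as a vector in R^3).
df = (2*x*z) dx + (12*y^2) dy + (x^2) dz; grad f = (2*x*z, 12*y^2, x^2)

For a 0-form f, d f = (∂f/∂x) dx + (∂f/∂y) dy + (∂f/∂z) dz. The components of the vector representation are exactly the entries of grad f in Cartesian coordinates:
  ∂f/∂x = 2*x*z
  ∂f/∂y = 12*y^2
  ∂f/∂z = x^2.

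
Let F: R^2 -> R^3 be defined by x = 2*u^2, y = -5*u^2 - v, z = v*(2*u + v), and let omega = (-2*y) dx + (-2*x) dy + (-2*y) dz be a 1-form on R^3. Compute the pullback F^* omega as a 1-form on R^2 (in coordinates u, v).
F^* omega = (80*u^3 + 20*u^2*v + 8*u*v + 4*v^2) du + (20*u^3 + 20*u^2*v + 4*u^2 + 4*u*v + 4*v^2) dv

Using F^*(f dg) = (f ∘ F) d(g ∘ F), substitute each coordinate x_i by F_i(u, v) in f_i, and replace dx_i by d F_i = (∂F_i/∂u) du + (∂F_i/∂v) dv.
  For the x component: f_1(F) = 10*u^2 + 2*v; d F_1 = (4*u) du + (0) dv
  For the y component: f_2(F) = -4*u^2; d F_2 = (-10*u) du + (-1) dv
  For the z component: f_3(F) = 10*u^2 + 2*v; d F_3 = (2*v) du + (2*u + 2*v) dv
Combining and collecting du, dv coefficients:
  coeff of du: 80*u^3 + 20*u^2*v + 8*u*v + 4*v^2
  coeff of dv: 20*u^3 + 20*u^2*v + 4*u^2 + 4*u*v + 4*v^2
F^* omega = (80*u^3 + 20*u^2*v + 8*u*v + 4*v^2) du + (20*u^3 + 20*u^2*v + 4*u^2 + 4*u*v + 4*v^2) dv.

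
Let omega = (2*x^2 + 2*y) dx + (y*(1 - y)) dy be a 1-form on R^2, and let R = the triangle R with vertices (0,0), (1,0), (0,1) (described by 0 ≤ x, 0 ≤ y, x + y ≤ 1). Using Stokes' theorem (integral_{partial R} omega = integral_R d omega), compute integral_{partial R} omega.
integral_(partial R) omega = -1

Stokes: integral_partial_R omega = integral_R d omega with d omega = (∂Q/∂x - ∂P/∂y) dx ∧ dy.
  ∂Q/∂x = 0
  ∂P/∂y = 2
  integrand = ∂Q/∂x - ∂P/∂y = -2.
Integrating over R: integral_0^1 integral_0^{1-x} (-2) dy dx = -1.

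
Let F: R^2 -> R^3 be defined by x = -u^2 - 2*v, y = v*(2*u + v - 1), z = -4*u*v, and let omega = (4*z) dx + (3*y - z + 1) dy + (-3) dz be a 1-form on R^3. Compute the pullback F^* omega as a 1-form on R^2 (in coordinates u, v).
F^* omega = (2*v*(16*u^2 + 10*u*v + 3*v^2 - 3*v + 7)) du + (20*u^2*v + 26*u*v^2 + 16*u*v + 14*u + 6*v^3 - 9*v^2 + 5*v - 1) dv

Using F^*(f dg) = (f ∘ F) d(g ∘ F), substitute each coordinate x_i by F_i(u, v) in f_i, and replace dx_i by d F_i = (∂F_i/∂u) du + (∂F_i/∂v) dv.
  For the x component: f_1(F) = -16*u*v; d F_1 = (-2*u) du + (-2) dv
  For the y component: f_2(F) = 10*u*v + 3*v^2 - 3*v + 1; d F_2 = (2*v) du + (2*u + 2*v - 1) dv
  For the z component: f_3(F) = -3; d F_3 = (-4*v) du + (-4*u) dv
Combining and collecting du, dv coefficients:
  coeff of du: 2*v*(16*u^2 + 10*u*v + 3*v^2 - 3*v + 7)
  coeff of dv: 20*u^2*v + 26*u*v^2 + 16*u*v + 14*u + 6*v^3 - 9*v^2 + 5*v - 1
F^* omega = (2*v*(16*u^2 + 10*u*v + 3*v^2 - 3*v + 7)) du + (20*u^2*v + 26*u*v^2 + 16*u*v + 14*u + 6*v^3 - 9*v^2 + 5*v - 1) dv.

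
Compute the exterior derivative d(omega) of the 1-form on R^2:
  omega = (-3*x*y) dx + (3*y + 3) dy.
d(omega) = (3*x) dx ∧ dy

For a 1-form omega = sum_i f_i dx_i, the exterior derivative is
  d(omega) = sum_{i < j} (∂f_j/∂x_i - ∂f_i/∂x_j) dx_i ∧ dx_j.
  coefficient of dx ∧ dy: ∂f_2/∂x - ∂f_1/∂y = ∂(3*y + 3)/∂x - ∂(-3*x*y)/∂y = 3*x
Assembling: d(omega) = (3*x) dx ∧ dy.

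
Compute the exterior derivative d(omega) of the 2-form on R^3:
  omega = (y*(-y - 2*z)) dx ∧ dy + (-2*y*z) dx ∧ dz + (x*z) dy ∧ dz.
d(omega) = (-2*y + 3*z) dx ∧ dy ∧ dz

For a 2-form omega = sum_{i<j} g_{ij} dx_i ∧ dx_j, the exterior derivative is
  d(omega) = sum_{i<j} d(g_{ij}) ∧ dx_i ∧ dx_j = sum_{i<j, k} (∂g_{ij}/∂x_k) dx_k ∧ dx_i ∧ dx_j.
Expand each term, using dx_k ∧ dx_i ∧ dx_j = sgn(permutation) dx_{(a)} ∧ dx_{(b)} ∧ dx_{(c)} with (a < b < c) sorted:
  d(y*(-y - 2*z)) includes (∂/∂z)(y*(-y - 2*z)) dz = (-2*y) dz, which multiplied by dx ∧ dy gives (-2*y) dx ∧ dy ∧ dz
  d(-2*y*z) includes (∂/∂y)(-2*y*z) dy = (-2*z) dy, which multiplied by dx ∧ dz gives (2*z) dx ∧ dy ∧ dz
  d(x*z) includes (∂/∂x)(x*z) dx = (z) dx, which multiplied by dy ∧ dz gives (z) dx ∧ dy ∧ dz
Collecting like 3-forms: d(omega) = (-2*y + 3*z) dx ∧ dy ∧ dz.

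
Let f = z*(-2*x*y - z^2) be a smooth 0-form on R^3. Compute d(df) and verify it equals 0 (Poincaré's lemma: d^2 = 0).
d(df) = 0

Step 1: df = sum_i (∂f/∂x_i) dx_i = (-2*y*z) dx + (-2*x*z) dy + (-2*x*y - 3*z^2) dz.
Step 2: Apply d again. Using the 1-form formula, the coefficient of dx ∧ dy in d(df) is ∂^2 f/∂x ∂y - ∂^2 f/∂y ∂x = (-2*z) - (-2*z) = 0 (equality of mixed partials for smooth f).
Similarly for dx ∧ dz and dy ∧ dz — all coefficients vanish. So d(df) = 0.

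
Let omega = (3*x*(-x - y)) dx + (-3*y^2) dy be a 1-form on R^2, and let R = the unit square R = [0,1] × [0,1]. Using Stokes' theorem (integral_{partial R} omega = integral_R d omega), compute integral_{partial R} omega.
integral_(partial R) omega = 3/2

Stokes: integral_partial_R omega = integral_R d omega with d omega = (∂Q/∂x - ∂P/∂y) dx ∧ dy.
  ∂Q/∂x = 0
  ∂P/∂y = -3*x
  integrand = ∂Q/∂x - ∂P/∂y = 3*x.
Integrating over R: integral_0^1 integral_0^1 (3*x) dx dy = 3/2.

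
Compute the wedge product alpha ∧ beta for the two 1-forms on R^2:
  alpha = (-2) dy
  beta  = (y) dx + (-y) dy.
alpha ∧ beta = (2*y) dx ∧ dy

Distribute the wedge, using dx_i ∧ dx_j = -dx_j ∧ dx_i and dx_i ∧ dx_i = 0. For each pair (i, j) with i < j, the coefficient of dx_i ∧ dx_j in alpha ∧ beta is (alpha_i * beta_j - alpha_j * beta_i). Collecting: alpha ∧ beta = (2*y) dx ∧ dy.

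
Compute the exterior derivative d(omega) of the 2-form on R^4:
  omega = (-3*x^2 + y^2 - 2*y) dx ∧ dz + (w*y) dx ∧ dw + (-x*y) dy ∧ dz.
d(omega) = (2 - 3*y) dx ∧ dy ∧ dz + (-w) dx ∧ dy ∧ dw

For a 2-form omega = sum_{i<j} g_{ij} dx_i ∧ dx_j, the exterior derivative is
  d(omega) = sum_{i<j} d(g_{ij}) ∧ dx_i ∧ dx_j = sum_{i<j, k} (∂g_{ij}/∂x_k) dx_k ∧ dx_i ∧ dx_j.
Expand each term, using dx_k ∧ dx_i ∧ dx_j = sgn(permutation) dx_{(a)} ∧ dx_{(b)} ∧ dx_{(c)} with (a < b < c) sorted:
  d(-3*x^2 + y^2 - 2*y) includes (∂/∂y)(-3*x^2 + y^2 - 2*y) dy = (2*y - 2) dy, which multiplied by dx ∧ dz gives (2 - 2*y) dx ∧ dy ∧ dz
  d(w*y) includes (∂/∂y)(w*y) dy = (w) dy, which multiplied by dx ∧ dw gives (-w) dx ∧ dy ∧ dw
  d(-x*y) includes (∂/∂x)(-x*y) dx = (-y) dx, which multiplied by dy ∧ dz gives (-y) dx ∧ dy ∧ dz
Collecting like 3-forms: d(omega) = (2 - 3*y) dx ∧ dy ∧ dz + (-w) dx ∧ dy ∧ dw.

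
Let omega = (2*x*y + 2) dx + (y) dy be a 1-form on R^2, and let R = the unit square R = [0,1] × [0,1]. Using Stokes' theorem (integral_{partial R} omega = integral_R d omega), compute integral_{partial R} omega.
integral_(partial R) omega = -1

Stokes: integral_partial_R omega = integral_R d omega with d omega = (∂Q/∂x - ∂P/∂y) dx ∧ dy.
  ∂Q/∂x = 0
  ∂P/∂y = 2*x
  integrand = ∂Q/∂x - ∂P/∂y = -2*x.
Integrating over R: integral_0^1 integral_0^1 (-2*x) dx dy = -1.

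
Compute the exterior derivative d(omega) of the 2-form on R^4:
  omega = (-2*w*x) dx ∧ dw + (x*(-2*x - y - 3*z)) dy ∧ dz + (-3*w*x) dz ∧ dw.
d(omega) = (-4*x - y - 3*z) dx ∧ dy ∧ dz + (-3*w) dx ∧ dz ∧ dw

For a 2-form omega = sum_{i<j} g_{ij} dx_i ∧ dx_j, the exterior derivative is
  d(omega) = sum_{i<j} d(g_{ij}) ∧ dx_i ∧ dx_j = sum_{i<j, k} (∂g_{ij}/∂x_k) dx_k ∧ dx_i ∧ dx_j.
Expand each term, using dx_k ∧ dx_i ∧ dx_j = sgn(permutation) dx_{(a)} ∧ dx_{(b)} ∧ dx_{(c)} with (a < b < c) sorted:
  d(x*(-2*x - y - 3*z)) includes (∂/∂x)(x*(-2*x - y - 3*z)) dx = (-4*x - y - 3*z) dx, which multiplied by dy ∧ dz gives (-4*x - y - 3*z) dx ∧ dy ∧ dz
  d(-3*w*x) includes (∂/∂x)(-3*w*x) dx = (-3*w) dx, which multiplied by dz ∧ dw gives (-3*w) dx ∧ dz ∧ dw
Collecting like 3-forms: d(omega) = (-4*x - y - 3*z) dx ∧ dy ∧ dz + (-3*w) dx ∧ dz ∧ dw.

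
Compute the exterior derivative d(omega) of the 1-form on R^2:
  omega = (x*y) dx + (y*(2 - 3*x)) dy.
d(omega) = (-x - 3*y) dx ∧ dy

For a 1-form omega = sum_i f_i dx_i, the exterior derivative is
  d(omega) = sum_{i < j} (∂f_j/∂x_i - ∂f_i/∂x_j) dx_i ∧ dx_j.
  coefficient of dx ∧ dy: ∂f_2/∂x - ∂f_1/∂y = ∂(y*(2 - 3*x))/∂x - ∂(x*y)/∂y = -x - 3*y
Assembling: d(omega) = (-x - 3*y) dx ∧ dy.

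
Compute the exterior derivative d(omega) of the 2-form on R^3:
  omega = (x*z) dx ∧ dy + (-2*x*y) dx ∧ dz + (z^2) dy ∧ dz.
d(omega) = (3*x) dx ∧ dy ∧ dz

For a 2-form omega = sum_{i<j} g_{ij} dx_i ∧ dx_j, the exterior derivative is
  d(omega) = sum_{i<j} d(g_{ij}) ∧ dx_i ∧ dx_j = sum_{i<j, k} (∂g_{ij}/∂x_k) dx_k ∧ dx_i ∧ dx_j.
Expand each term, using dx_k ∧ dx_i ∧ dx_j = sgn(permutation) dx_{(a)} ∧ dx_{(b)} ∧ dx_{(c)} with (a < b < c) sorted:
  d(x*z) includes (∂/∂z)(x*z) dz = (x) dz, which multiplied by dx ∧ dy gives (x) dx ∧ dy ∧ dz
  d(-2*x*y) includes (∂/∂y)(-2*x*y) dy = (-2*x) dy, which multiplied by dx ∧ dz gives (2*x) dx ∧ dy ∧ dz
Collecting like 3-forms: d(omega) = (3*x) dx ∧ dy ∧ dz.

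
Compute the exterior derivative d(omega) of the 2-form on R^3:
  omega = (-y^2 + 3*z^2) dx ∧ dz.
d(omega) = (2*y) dx ∧ dy ∧ dz

For a 2-form omega = sum_{i<j} g_{ij} dx_i ∧ dx_j, the exterior derivative is
  d(omega) = sum_{i<j} d(g_{ij}) ∧ dx_i ∧ dx_j = sum_{i<j, k} (∂g_{ij}/∂x_k) dx_k ∧ dx_i ∧ dx_j.
Expand each term, using dx_k ∧ dx_i ∧ dx_j = sgn(permutation) dx_{(a)} ∧ dx_{(b)} ∧ dx_{(c)} with (a < b < c) sorted:
  d(-y^2 + 3*z^2) includes (∂/∂y)(-y^2 + 3*z^2) dy = (-2*y) dy, which multiplied by dx ∧ dz gives (2*y) dx ∧ dy ∧ dz
Collecting like 3-forms: d(omega) = (2*y) dx ∧ dy ∧ dz.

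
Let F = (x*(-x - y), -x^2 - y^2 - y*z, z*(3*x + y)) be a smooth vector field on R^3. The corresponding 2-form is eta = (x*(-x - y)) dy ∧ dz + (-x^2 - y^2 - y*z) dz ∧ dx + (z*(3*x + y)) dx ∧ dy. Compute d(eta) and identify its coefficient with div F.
d(eta) = (x - 2*y - z) dx ∧ dy ∧ dz; div F = x - 2*y - z

For a 2-form in R^3 of the form above, applying d gives a 3-form with coefficient ∂P/∂x + ∂Q/∂y + ∂R/∂z:
  ∂P/∂x = -2*x - y
  ∂Q/∂y = -2*y - z
  ∂R/∂z = 3*x + y
Sum = x - 2*y - z, which is exactly div F.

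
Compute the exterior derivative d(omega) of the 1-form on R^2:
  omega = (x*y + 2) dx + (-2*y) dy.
d(omega) = (-x) dx ∧ dy

For a 1-form omega = sum_i f_i dx_i, the exterior derivative is
  d(omega) = sum_{i < j} (∂f_j/∂x_i - ∂f_i/∂x_j) dx_i ∧ dx_j.
  coefficient of dx ∧ dy: ∂f_2/∂x - ∂f_1/∂y = ∂(-2*y)/∂x - ∂(x*y + 2)/∂y = -x
Assembling: d(omega) = (-x) dx ∧ dy.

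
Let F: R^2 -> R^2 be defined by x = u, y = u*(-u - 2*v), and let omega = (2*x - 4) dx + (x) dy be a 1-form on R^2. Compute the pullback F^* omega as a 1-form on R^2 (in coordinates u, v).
F^* omega = (-2*u^2 - 2*u*v + 2*u - 4) du + (-2*u^2) dv

Using F^*(f dg) = (f ∘ F) d(g ∘ F), substitute each coordinate x_i by F_i(u, v) in f_i, and replace dx_i by d F_i = (∂F_i/∂u) du + (∂F_i/∂v) dv.
  For the x component: f_1(F) = 2*u - 4; d F_1 = (1) du + (0) dv
  For the y component: f_2(F) = u; d F_2 = (-2*u - 2*v) du + (-2*u) dv
Combining and collecting du, dv coefficients:
  coeff of du: -2*u^2 - 2*u*v + 2*u - 4
  coeff of dv: -2*u^2
F^* omega = (-2*u^2 - 2*u*v + 2*u - 4) du + (-2*u^2) dv.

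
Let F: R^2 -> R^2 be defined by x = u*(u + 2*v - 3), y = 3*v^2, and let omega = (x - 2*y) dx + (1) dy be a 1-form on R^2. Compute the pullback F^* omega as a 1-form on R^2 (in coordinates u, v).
F^* omega = (2*u^3 + 6*u^2*v - 9*u^2 - 8*u*v^2 - 12*u*v + 9*u - 12*v^3 + 18*v^2) du + (2*u^3 + 4*u^2*v - 6*u^2 - 12*u*v^2 + 6*v) dv

Using F^*(f dg) = (f ∘ F) d(g ∘ F), substitute each coordinate x_i by F_i(u, v) in f_i, and replace dx_i by d F_i = (∂F_i/∂u) du + (∂F_i/∂v) dv.
  For the x component: f_1(F) = u^2 + 2*u*v - 3*u - 6*v^2; d F_1 = (2*u + 2*v - 3) du + (2*u) dv
  For the y component: f_2(F) = 1; d F_2 = (0) du + (6*v) dv
Combining and collecting du, dv coefficients:
  coeff of du: 2*u^3 + 6*u^2*v - 9*u^2 - 8*u*v^2 - 12*u*v + 9*u - 12*v^3 + 18*v^2
  coeff of dv: 2*u^3 + 4*u^2*v - 6*u^2 - 12*u*v^2 + 6*v
F^* omega = (2*u^3 + 6*u^2*v - 9*u^2 - 8*u*v^2 - 12*u*v + 9*u - 12*v^3 + 18*v^2) du + (2*u^3 + 4*u^2*v - 6*u^2 - 12*u*v^2 + 6*v) dv.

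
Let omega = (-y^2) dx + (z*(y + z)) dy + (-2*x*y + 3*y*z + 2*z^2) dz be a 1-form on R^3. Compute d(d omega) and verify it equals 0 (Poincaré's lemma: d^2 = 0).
d(d omega) = 0

Step 1: d omega = sum_{i<j} (∂f_j/∂x_i - ∂f_i/∂x_j) dx_i ∧ dx_j:
  coeff of dx ∧ dy: 2*y
  coeff of dx ∧ dz: -2*y
  coeff of dy ∧ dz: -2*x - y + z
Step 2: Apply d again to each 2-form coefficient. The only possible 3-form in R^3 is dx ∧ dy ∧ dz, with coefficient
  ∂(coeff of dy∧dz)/∂x - ∂(coeff of dx∧dz)/∂y + ∂(coeff of dx∧dy)/∂z
  = ∂/∂x (-2*x - y + z) - ∂/∂y (-2*y) + ∂/∂z (2*y).
Each of these terms simplifies to sums of mixed partials that cancel in pairs. The result is 0 (by equality of mixed partials for smooth functions — Schwarz / Clairaut).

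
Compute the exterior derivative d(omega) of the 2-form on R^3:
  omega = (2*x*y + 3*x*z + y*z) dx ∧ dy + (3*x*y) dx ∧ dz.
d(omega) = (y) dx ∧ dy ∧ dz

For a 2-form omega = sum_{i<j} g_{ij} dx_i ∧ dx_j, the exterior derivative is
  d(omega) = sum_{i<j} d(g_{ij}) ∧ dx_i ∧ dx_j = sum_{i<j, k} (∂g_{ij}/∂x_k) dx_k ∧ dx_i ∧ dx_j.
Expand each term, using dx_k ∧ dx_i ∧ dx_j = sgn(permutation) dx_{(a)} ∧ dx_{(b)} ∧ dx_{(c)} with (a < b < c) sorted:
  d(2*x*y + 3*x*z + y*z) includes (∂/∂z)(2*x*y + 3*x*z + y*z) dz = (3*x + y) dz, which multiplied by dx ∧ dy gives (3*x + y) dx ∧ dy ∧ dz
  d(3*x*y) includes (∂/∂y)(3*x*y) dy = (3*x) dy, which multiplied by dx ∧ dz gives (-3*x) dx ∧ dy ∧ dz
Collecting like 3-forms: d(omega) = (y) dx ∧ dy ∧ dz.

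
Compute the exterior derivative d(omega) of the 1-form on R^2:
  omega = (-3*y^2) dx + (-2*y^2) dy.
d(omega) = (6*y) dx ∧ dy

For a 1-form omega = sum_i f_i dx_i, the exterior derivative is
  d(omega) = sum_{i < j} (∂f_j/∂x_i - ∂f_i/∂x_j) dx_i ∧ dx_j.
  coefficient of dx ∧ dy: ∂f_2/∂x - ∂f_1/∂y = ∂(-2*y^2)/∂x - ∂(-3*y^2)/∂y = 6*y
Assembling: d(omega) = (6*y) dx ∧ dy.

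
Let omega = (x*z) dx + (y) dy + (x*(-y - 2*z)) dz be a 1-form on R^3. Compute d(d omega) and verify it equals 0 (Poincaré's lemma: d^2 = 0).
d(d omega) = 0

Step 1: d omega = sum_{i<j} (∂f_j/∂x_i - ∂f_i/∂x_j) dx_i ∧ dx_j:
  coeff of dx ∧ dy: 0
  coeff of dx ∧ dz: -x - y - 2*z
  coeff of dy ∧ dz: -x
Step 2: Apply d again to each 2-form coefficient. The only possible 3-form in R^3 is dx ∧ dy ∧ dz, with coefficient
  ∂(coeff of dy∧dz)/∂x - ∂(coeff of dx∧dz)/∂y + ∂(coeff of dx∧dy)/∂z
  = ∂/∂x (-x) - ∂/∂y (-x - y - 2*z) + ∂/∂z (0).
Each of these terms simplifies to sums of mixed partials that cancel in pairs. The result is 0 (by equality of mixed partials for smooth functions — Schwarz / Clairaut).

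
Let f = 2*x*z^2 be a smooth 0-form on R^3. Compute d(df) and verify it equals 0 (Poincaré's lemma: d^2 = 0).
d(df) = 0

Step 1: df = sum_i (∂f/∂x_i) dx_i = (2*z^2) dx + (0) dy + (4*x*z) dz.
Step 2: Apply d again. Using the 1-form formula, the coefficient of dx ∧ dy in d(df) is ∂^2 f/∂x ∂y - ∂^2 f/∂y ∂x = (0) - (0) = 0 (equality of mixed partials for smooth f).
Similarly for dx ∧ dz and dy ∧ dz — all coefficients vanish. So d(df) = 0.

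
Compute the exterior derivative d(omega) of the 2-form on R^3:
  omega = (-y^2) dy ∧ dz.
d(omega) = 0

For a 2-form omega = sum_{i<j} g_{ij} dx_i ∧ dx_j, the exterior derivative is
  d(omega) = sum_{i<j} d(g_{ij}) ∧ dx_i ∧ dx_j = sum_{i<j, k} (∂g_{ij}/∂x_k) dx_k ∧ dx_i ∧ dx_j.
Expand each term, using dx_k ∧ dx_i ∧ dx_j = sgn(permutation) dx_{(a)} ∧ dx_{(b)} ∧ dx_{(c)} with (a < b < c) sorted:

Collecting like 3-forms: d(omega) = 0.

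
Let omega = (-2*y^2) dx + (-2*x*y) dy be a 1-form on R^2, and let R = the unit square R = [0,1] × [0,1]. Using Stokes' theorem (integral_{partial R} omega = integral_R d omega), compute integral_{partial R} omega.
integral_(partial R) omega = 1

Stokes: integral_partial_R omega = integral_R d omega with d omega = (∂Q/∂x - ∂P/∂y) dx ∧ dy.
  ∂Q/∂x = -2*y
  ∂P/∂y = -4*y
  integrand = ∂Q/∂x - ∂P/∂y = 2*y.
Integrating over R: integral_0^1 integral_0^1 (2*y) dx dy = 1.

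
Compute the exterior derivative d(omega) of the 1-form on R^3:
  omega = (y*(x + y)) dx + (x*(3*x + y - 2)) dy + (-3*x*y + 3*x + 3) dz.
d(omega) = (5*x - y - 2) dx ∧ dy + (3 - 3*y) dx ∧ dz + (-3*x) dy ∧ dz

For a 1-form omega = sum_i f_i dx_i, the exterior derivative is
  d(omega) = sum_{i < j} (∂f_j/∂x_i - ∂f_i/∂x_j) dx_i ∧ dx_j.
  coefficient of dx ∧ dy: ∂f_2/∂x - ∂f_1/∂y = ∂(x*(3*x + y - 2))/∂x - ∂(y*(x + y))/∂y = 5*x - y - 2
  coefficient of dx ∧ dz: ∂f_3/∂x - ∂f_1/∂z = ∂(-3*x*y + 3*x + 3)/∂x - ∂(y*(x + y))/∂z = 3 - 3*y
  coefficient of dy ∧ dz: ∂f_3/∂y - ∂f_2/∂z = ∂(-3*x*y + 3*x + 3)/∂y - ∂(x*(3*x + y - 2))/∂z = -3*x
Assembling: d(omega) = (5*x - y - 2) dx ∧ dy + (3 - 3*y) dx ∧ dz + (-3*x) dy ∧ dz.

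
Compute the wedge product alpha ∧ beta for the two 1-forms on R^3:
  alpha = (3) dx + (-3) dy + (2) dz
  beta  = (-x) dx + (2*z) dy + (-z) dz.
alpha ∧ beta = (-3*x + 6*z) dx ∧ dy + (2*x - 3*z) dx ∧ dz + (-z) dy ∧ dz

Distribute the wedge, using dx_i ∧ dx_j = -dx_j ∧ dx_i and dx_i ∧ dx_i = 0. For each pair (i, j) with i < j, the coefficient of dx_i ∧ dx_j in alpha ∧ beta is (alpha_i * beta_j - alpha_j * beta_i). Collecting: alpha ∧ beta = (-3*x + 6*z) dx ∧ dy + (2*x - 3*z) dx ∧ dz + (-z) dy ∧ dz.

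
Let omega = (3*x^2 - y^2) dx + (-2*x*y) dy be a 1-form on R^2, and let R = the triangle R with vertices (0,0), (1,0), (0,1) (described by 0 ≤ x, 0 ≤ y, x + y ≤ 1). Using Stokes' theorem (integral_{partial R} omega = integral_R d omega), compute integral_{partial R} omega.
integral_(partial R) omega = 0

Stokes: integral_partial_R omega = integral_R d omega with d omega = (∂Q/∂x - ∂P/∂y) dx ∧ dy.
  ∂Q/∂x = -2*y
  ∂P/∂y = -2*y
  integrand = ∂Q/∂x - ∂P/∂y = 0.
Integrating over R: integral_0^1 integral_0^{1-x} (0) dy dx = 0.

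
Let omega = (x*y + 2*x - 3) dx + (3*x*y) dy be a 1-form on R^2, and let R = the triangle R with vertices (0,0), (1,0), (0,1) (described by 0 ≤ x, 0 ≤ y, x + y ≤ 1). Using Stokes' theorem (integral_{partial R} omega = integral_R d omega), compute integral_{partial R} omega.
integral_(partial R) omega = 1/3

Stokes: integral_partial_R omega = integral_R d omega with d omega = (∂Q/∂x - ∂P/∂y) dx ∧ dy.
  ∂Q/∂x = 3*y
  ∂P/∂y = x
  integrand = ∂Q/∂x - ∂P/∂y = -x + 3*y.
Integrating over R: integral_0^1 integral_0^{1-x} (-x + 3*y) dy dx = 1/3.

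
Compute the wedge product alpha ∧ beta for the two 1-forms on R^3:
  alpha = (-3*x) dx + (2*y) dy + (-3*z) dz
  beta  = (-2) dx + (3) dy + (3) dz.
alpha ∧ beta = (-9*x + 4*y) dx ∧ dy + (-9*x - 6*z) dx ∧ dz + (6*y + 9*z) dy ∧ dz

Distribute the wedge, using dx_i ∧ dx_j = -dx_j ∧ dx_i and dx_i ∧ dx_i = 0. For each pair (i, j) with i < j, the coefficient of dx_i ∧ dx_j in alpha ∧ beta is (alpha_i * beta_j - alpha_j * beta_i). Collecting: alpha ∧ beta = (-9*x + 4*y) dx ∧ dy + (-9*x - 6*z) dx ∧ dz + (6*y + 9*z) dy ∧ dz.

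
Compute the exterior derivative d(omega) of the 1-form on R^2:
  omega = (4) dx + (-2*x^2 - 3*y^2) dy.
d(omega) = (-4*x) dx ∧ dy

For a 1-form omega = sum_i f_i dx_i, the exterior derivative is
  d(omega) = sum_{i < j} (∂f_j/∂x_i - ∂f_i/∂x_j) dx_i ∧ dx_j.
  coefficient of dx ∧ dy: ∂f_2/∂x - ∂f_1/∂y = ∂(-2*x^2 - 3*y^2)/∂x - ∂(4)/∂y = -4*x
Assembling: d(omega) = (-4*x) dx ∧ dy.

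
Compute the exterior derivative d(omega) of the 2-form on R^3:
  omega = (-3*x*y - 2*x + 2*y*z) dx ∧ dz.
d(omega) = (3*x - 2*z) dx ∧ dy ∧ dz

For a 2-form omega = sum_{i<j} g_{ij} dx_i ∧ dx_j, the exterior derivative is
  d(omega) = sum_{i<j} d(g_{ij}) ∧ dx_i ∧ dx_j = sum_{i<j, k} (∂g_{ij}/∂x_k) dx_k ∧ dx_i ∧ dx_j.
Expand each term, using dx_k ∧ dx_i ∧ dx_j = sgn(permutation) dx_{(a)} ∧ dx_{(b)} ∧ dx_{(c)} with (a < b < c) sorted:
  d(-3*x*y - 2*x + 2*y*z) includes (∂/∂y)(-3*x*y - 2*x + 2*y*z) dy = (-3*x + 2*z) dy, which multiplied by dx ∧ dz gives (3*x - 2*z) dx ∧ dy ∧ dz
Collecting like 3-forms: d(omega) = (3*x - 2*z) dx ∧ dy ∧ dz.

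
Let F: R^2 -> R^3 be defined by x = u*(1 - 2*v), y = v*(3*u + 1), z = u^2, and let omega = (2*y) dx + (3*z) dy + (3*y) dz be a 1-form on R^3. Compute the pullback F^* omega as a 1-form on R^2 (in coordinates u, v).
F^* omega = (v*(27*u^2 - 12*u*v + 12*u - 4*v + 2)) du + (u*(9*u^2 - 12*u*v + 3*u - 4*v)) dv

Using F^*(f dg) = (f ∘ F) d(g ∘ F), substitute each coordinate x_i by F_i(u, v) in f_i, and replace dx_i by d F_i = (∂F_i/∂u) du + (∂F_i/∂v) dv.
  For the x component: f_1(F) = 2*v*(3*u + 1); d F_1 = (1 - 2*v) du + (-2*u) dv
  For the y component: f_2(F) = 3*u^2; d F_2 = (3*v) du + (3*u + 1) dv
  For the z component: f_3(F) = 3*v*(3*u + 1); d F_3 = (2*u) du + (0) dv
Combining and collecting du, dv coefficients:
  coeff of du: v*(27*u^2 - 12*u*v + 12*u - 4*v + 2)
  coeff of dv: u*(9*u^2 - 12*u*v + 3*u - 4*v)
F^* omega = (v*(27*u^2 - 12*u*v + 12*u - 4*v + 2)) du + (u*(9*u^2 - 12*u*v + 3*u - 4*v)) dv.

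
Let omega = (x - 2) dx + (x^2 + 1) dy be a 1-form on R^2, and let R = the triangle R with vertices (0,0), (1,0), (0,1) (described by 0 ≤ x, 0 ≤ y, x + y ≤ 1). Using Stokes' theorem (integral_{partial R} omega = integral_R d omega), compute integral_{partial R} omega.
integral_(partial R) omega = 1/3

Stokes: integral_partial_R omega = integral_R d omega with d omega = (∂Q/∂x - ∂P/∂y) dx ∧ dy.
  ∂Q/∂x = 2*x
  ∂P/∂y = 0
  integrand = ∂Q/∂x - ∂P/∂y = 2*x.
Integrating over R: integral_0^1 integral_0^{1-x} (2*x) dy dx = 1/3.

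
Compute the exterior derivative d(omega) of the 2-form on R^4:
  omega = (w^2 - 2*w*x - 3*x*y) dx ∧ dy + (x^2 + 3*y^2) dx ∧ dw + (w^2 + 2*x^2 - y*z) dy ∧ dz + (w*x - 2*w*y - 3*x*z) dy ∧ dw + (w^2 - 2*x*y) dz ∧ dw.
d(omega) = (3*w - 2*x - 6*y - 3*z) dx ∧ dy ∧ dw + (4*x) dx ∧ dy ∧ dz + (2*w + x) dy ∧ dz ∧ dw + (-2*y) dx ∧ dz ∧ dw

For a 2-form omega = sum_{i<j} g_{ij} dx_i ∧ dx_j, the exterior derivative is
  d(omega) = sum_{i<j} d(g_{ij}) ∧ dx_i ∧ dx_j = sum_{i<j, k} (∂g_{ij}/∂x_k) dx_k ∧ dx_i ∧ dx_j.
Expand each term, using dx_k ∧ dx_i ∧ dx_j = sgn(permutation) dx_{(a)} ∧ dx_{(b)} ∧ dx_{(c)} with (a < b < c) sorted:
  d(w^2 - 2*w*x - 3*x*y) includes (∂/∂w)(w^2 - 2*w*x - 3*x*y) dw = (2*w - 2*x) dw, which multiplied by dx ∧ dy gives (2*w - 2*x) dx ∧ dy ∧ dw
  d(x^2 + 3*y^2) includes (∂/∂y)(x^2 + 3*y^2) dy = (6*y) dy, which multiplied by dx ∧ dw gives (-6*y) dx ∧ dy ∧ dw
  d(w^2 + 2*x^2 - y*z) includes (∂/∂x)(w^2 + 2*x^2 - y*z) dx = (4*x) dx, which multiplied by dy ∧ dz gives (4*x) dx ∧ dy ∧ dz
  d(w^2 + 2*x^2 - y*z) includes (∂/∂w)(w^2 + 2*x^2 - y*z) dw = (2*w) dw, which multiplied by dy ∧ dz gives (2*w) dy ∧ dz ∧ dw
  d(w*x - 2*w*y - 3*x*z) includes (∂/∂x)(w*x - 2*w*y - 3*x*z) dx = (w - 3*z) dx, which multiplied by dy ∧ dw gives (w - 3*z) dx ∧ dy ∧ dw
  d(w*x - 2*w*y - 3*x*z) includes (∂/∂z)(w*x - 2*w*y - 3*x*z) dz = (-3*x) dz, which multiplied by dy ∧ dw gives (3*x) dy ∧ dz ∧ dw
  d(w^2 - 2*x*y) includes (∂/∂x)(w^2 - 2*x*y) dx = (-2*y) dx, which multiplied by dz ∧ dw gives (-2*y) dx ∧ dz ∧ dw
  d(w^2 - 2*x*y) includes (∂/∂y)(w^2 - 2*x*y) dy = (-2*x) dy, which multiplied by dz ∧ dw gives (-2*x) dy ∧ dz ∧ dw
Collecting like 3-forms: d(omega) = (3*w - 2*x - 6*y - 3*z) dx ∧ dy ∧ dw + (4*x) dx ∧ dy ∧ dz + (2*w + x) dy ∧ dz ∧ dw + (-2*y) dx ∧ dz ∧ dw.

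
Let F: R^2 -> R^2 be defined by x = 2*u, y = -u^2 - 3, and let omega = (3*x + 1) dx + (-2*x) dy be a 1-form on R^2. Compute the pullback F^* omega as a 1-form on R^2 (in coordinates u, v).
F^* omega = (8*u^2 + 12*u + 2) du

Using F^*(f dg) = (f ∘ F) d(g ∘ F), substitute each coordinate x_i by F_i(u, v) in f_i, and replace dx_i by d F_i = (∂F_i/∂u) du + (∂F_i/∂v) dv.
  For the x component: f_1(F) = 6*u + 1; d F_1 = (2) du + (0) dv
  For the y component: f_2(F) = -4*u; d F_2 = (-2*u) du + (0) dv
Combining and collecting du, dv coefficients:
  coeff of du: 8*u^2 + 12*u + 2
  coeff of dv: 0
F^* omega = (8*u^2 + 12*u + 2) du.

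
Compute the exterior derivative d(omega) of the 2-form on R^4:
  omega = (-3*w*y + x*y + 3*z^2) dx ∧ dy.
d(omega) = (6*z) dx ∧ dy ∧ dz + (-3*y) dx ∧ dy ∧ dw

For a 2-form omega = sum_{i<j} g_{ij} dx_i ∧ dx_j, the exterior derivative is
  d(omega) = sum_{i<j} d(g_{ij}) ∧ dx_i ∧ dx_j = sum_{i<j, k} (∂g_{ij}/∂x_k) dx_k ∧ dx_i ∧ dx_j.
Expand each term, using dx_k ∧ dx_i ∧ dx_j = sgn(permutation) dx_{(a)} ∧ dx_{(b)} ∧ dx_{(c)} with (a < b < c) sorted:
  d(-3*w*y + x*y + 3*z^2) includes (∂/∂z)(-3*w*y + x*y + 3*z^2) dz = (6*z) dz, which multiplied by dx ∧ dy gives (6*z) dx ∧ dy ∧ dz
  d(-3*w*y + x*y + 3*z^2) includes (∂/∂w)(-3*w*y + x*y + 3*z^2) dw = (-3*y) dw, which multiplied by dx ∧ dy gives (-3*y) dx ∧ dy ∧ dw
Collecting like 3-forms: d(omega) = (6*z) dx ∧ dy ∧ dz + (-3*y) dx ∧ dy ∧ dw.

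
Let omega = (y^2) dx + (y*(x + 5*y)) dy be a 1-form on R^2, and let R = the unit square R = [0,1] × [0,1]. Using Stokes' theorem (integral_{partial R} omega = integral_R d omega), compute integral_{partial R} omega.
integral_(partial R) omega = -1/2

Stokes: integral_partial_R omega = integral_R d omega with d omega = (∂Q/∂x - ∂P/∂y) dx ∧ dy.
  ∂Q/∂x = y
  ∂P/∂y = 2*y
  integrand = ∂Q/∂x - ∂P/∂y = -y.
Integrating over R: integral_0^1 integral_0^1 (-y) dx dy = -1/2.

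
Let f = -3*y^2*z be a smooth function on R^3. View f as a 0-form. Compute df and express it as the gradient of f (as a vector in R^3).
df = (0) dx + (-6*y*z) dy + (-3*y^2) dz; grad f = (0, -6*y*z, -3*y^2)

For a 0-form f, d f = (∂f/∂x) dx + (∂f/∂y) dy + (∂f/∂z) dz. The components of the vector representation are exactly the entries of grad f in Cartesian coordinates:
  ∂f/∂x = 0
  ∂f/∂y = -6*y*z
  ∂f/∂z = -3*y^2.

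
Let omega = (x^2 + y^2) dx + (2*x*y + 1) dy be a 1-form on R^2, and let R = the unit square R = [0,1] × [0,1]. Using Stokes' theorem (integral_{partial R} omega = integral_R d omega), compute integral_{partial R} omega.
integral_(partial R) omega = 0

Stokes: integral_partial_R omega = integral_R d omega with d omega = (∂Q/∂x - ∂P/∂y) dx ∧ dy.
  ∂Q/∂x = 2*y
  ∂P/∂y = 2*y
  integrand = ∂Q/∂x - ∂P/∂y = 0.
Integrating over R: integral_0^1 integral_0^1 (0) dx dy = 0.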